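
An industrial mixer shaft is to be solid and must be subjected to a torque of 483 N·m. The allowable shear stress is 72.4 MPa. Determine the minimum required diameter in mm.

32.4 mm

For a solid shaft τ_max = 16T/(πd³), so d = (16T/(π τ_allow))^(1/3) = (16·483.0/(π·7.24×10^7))^(1/3) = 0.03239 m.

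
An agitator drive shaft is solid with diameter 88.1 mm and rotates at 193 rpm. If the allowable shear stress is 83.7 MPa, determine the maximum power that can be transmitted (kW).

227 kW

J = πd⁴/32 = π(0.0881)⁴/32 = 5.914×10^-6 m⁴.
T_max = τ_allow·J/r = 8.37×10^7 × 5.914×10^-6 / 0.0440 = 11240 N·m.
ω = 2π·193/60 = 20.21 rad/s, so P_max = T_max·ω = 2.271×10^5 W.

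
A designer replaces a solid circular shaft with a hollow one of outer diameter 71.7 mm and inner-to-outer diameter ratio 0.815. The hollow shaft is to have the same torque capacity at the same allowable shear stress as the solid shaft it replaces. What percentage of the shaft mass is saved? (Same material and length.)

Equal τ_max and T ⇒ the solid shaft needs d_s³ = d_o³(1−k⁴), so d_s = 71.7·(1−0.815⁴)^(1/3) = 59.06 mm.
Area ratio A_h/A_s = d_o²(1−k²)/d_s² = (1−k²)/(1−k⁴)^(2/3) = 0.4949.
Mass saving = 1 − 0.4949 = 50.5 %.

50.5 %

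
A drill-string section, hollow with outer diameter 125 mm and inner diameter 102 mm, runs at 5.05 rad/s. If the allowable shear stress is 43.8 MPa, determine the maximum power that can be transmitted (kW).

47.2 kW

J = π(d_o⁴ − d_i⁴)/32 = π(0.125⁴ − 0.102⁴)/32 = 1.334×10^-5 m⁴.
T_max = τ_allow·J/r = 4.38×10^7 × 1.334×10^-5 / 0.0625 = 9350 N·m.
ω = 5.05 rad/s, so P_max = T_max·ω = 4.722×10^4 W.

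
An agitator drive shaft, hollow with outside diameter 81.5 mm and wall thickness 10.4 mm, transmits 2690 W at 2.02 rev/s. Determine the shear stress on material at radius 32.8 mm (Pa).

2.32e6 Pa

ω = 2π·2.02 = 12.69 rad/s, so T = P/ω = 2690 / 12.69 = 211.9 N·m.
J = π(d_o⁴ − d_i⁴)/32 = π(0.0815⁴ − 0.0607⁴)/32 = 2.999×10^-6 m⁴.
Shear stress varies linearly with radius: τ = T·r/J = 211.9 × 0.0328 / 2.999×10^-6 = 2.318×10^6 Pa.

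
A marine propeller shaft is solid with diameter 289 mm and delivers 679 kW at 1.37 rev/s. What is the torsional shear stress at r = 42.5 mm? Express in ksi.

0.710 ksi

ω = 2π·1.37 = 8.608 rad/s, so T = P/ω = 679×10³ / 8.608 = 78880 N·m.
J = πd⁴/32 = π(0.289)⁴/32 = 6.848×10^-4 m⁴.
Shear stress varies linearly with radius: τ = T·r/J = 78880 × 0.0425 / 6.848×10^-4 = 4.895×10^6 Pa.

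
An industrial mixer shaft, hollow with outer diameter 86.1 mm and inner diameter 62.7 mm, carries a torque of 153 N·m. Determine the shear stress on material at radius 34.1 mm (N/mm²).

1.35 N/mm²

J = π(d_o⁴ − d_i⁴)/32 = π(0.0861⁴ − 0.0627⁴)/32 = 3.878×10^-6 m⁴.
Shear stress varies linearly with radius: τ = T·r/J = 153.0 × 0.0341 / 3.878×10^-6 = 1.345×10^6 Pa.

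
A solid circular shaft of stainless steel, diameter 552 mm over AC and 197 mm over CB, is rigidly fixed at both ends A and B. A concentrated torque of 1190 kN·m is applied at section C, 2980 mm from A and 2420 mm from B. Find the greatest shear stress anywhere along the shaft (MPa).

35.3 MPa

Compatibility: T_A·a/J_AC = T_B·b/J_CB with T_A + T_B = T₀.
J_AC = 9.11×10^-3 m⁴, J_CB = 1.48×10^-4 m⁴, so T_A = T₀·(J_AC/a)/((J_AC/a)+(J_CB/b)) = 1.167e6 N·m, T_B = 23310 N·m.
τ in each portion: τ_AC = 3.53×10^7 Pa, τ_CB = 1.55×10^7 Pa; maximum is in AC.
τ_max = T_AC·r/J = 1.167e6·0.276/9.11×10^-3 = 3.533×10^7 Pa.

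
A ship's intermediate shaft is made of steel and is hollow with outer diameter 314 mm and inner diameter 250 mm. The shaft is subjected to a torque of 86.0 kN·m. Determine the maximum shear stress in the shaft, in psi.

J = π(d_o⁴ − d_i⁴)/32 = π(0.314⁴ − 0.250⁴)/32 = 5.709×10^-4 m⁴.
τ_max = T·r/J = 86000 × 0.157 / 5.709×10^-4 = 2.365×10^7 Pa.

3430 psi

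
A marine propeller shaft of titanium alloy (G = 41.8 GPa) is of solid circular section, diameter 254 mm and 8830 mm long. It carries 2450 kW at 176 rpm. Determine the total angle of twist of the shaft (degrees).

ω = 2π·176/60 = 18.43 rad/s, so T = P/ω = 2450×10³ / 18.43 = 132900 N·m.
J = πd⁴/32 = π(0.254)⁴/32 = 4.086×10^-4 m⁴.
θ = T·L/(G·J) = 132900 × 8.83 / (41.8×10⁹ × 4.086×10^-4) = 0.06872 rad.

3.94°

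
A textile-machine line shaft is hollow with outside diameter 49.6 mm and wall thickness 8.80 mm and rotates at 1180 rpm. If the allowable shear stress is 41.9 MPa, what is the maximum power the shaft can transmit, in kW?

J = π(d_o⁴ − d_i⁴)/32 = π(0.0496⁴ − 0.0320⁴)/32 = 4.912×10^-7 m⁴.
T_max = τ_allow·J/r = 4.19×10^7 × 4.912×10^-7 / 0.0248 = 830.0 N·m.
ω = 2π·1180/60 = 123.6 rad/s, so P_max = T_max·ω = 1.026×10^5 W.

103 kW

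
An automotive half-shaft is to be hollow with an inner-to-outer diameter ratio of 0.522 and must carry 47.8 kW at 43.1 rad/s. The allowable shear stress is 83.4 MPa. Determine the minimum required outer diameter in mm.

41.8 mm

ω = 43.1 rad/s, so T = P/ω = 47.8×10³ / 43.10 = 1109 N·m.
For a hollow shaft with d_i/d_o = 0.522: τ_max = 16T/(π d_o³ (1−k⁴)), so d_o = [16T/(π τ_allow (1−k⁴))]^(1/3) = [16·1109/(π·8.34×10^7·0.9258)]^(1/3) = 0.04182 m.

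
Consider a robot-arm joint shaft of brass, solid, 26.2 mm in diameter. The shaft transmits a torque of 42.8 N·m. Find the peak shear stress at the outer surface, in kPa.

12100 kPa

J = πd⁴/32 = π(0.0262)⁴/32 = 4.626×10^-8 m⁴.
τ_max = T·r/J = 42.80 × 0.0131 / 4.626×10^-8 = 1.212×10^7 Pa.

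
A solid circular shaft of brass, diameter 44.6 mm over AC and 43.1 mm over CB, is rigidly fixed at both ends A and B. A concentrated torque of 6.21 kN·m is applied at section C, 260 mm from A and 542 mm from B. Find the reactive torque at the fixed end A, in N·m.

Compatibility: T_A·a/J_AC = T_B·b/J_CB with T_A + T_B = T₀.
J_AC = 3.88×10^-7 m⁴, J_CB = 3.39×10^-7 m⁴, so T_A = T₀·(J_AC/a)/((J_AC/a)+(J_CB/b)) = 4378 N·m, T_B = 1832 N·m.

4380 N·m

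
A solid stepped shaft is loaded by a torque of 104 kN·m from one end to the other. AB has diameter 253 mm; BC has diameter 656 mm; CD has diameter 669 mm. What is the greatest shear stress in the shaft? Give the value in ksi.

Under the same torque, τ_max = 16T/(πd³) is largest where d is smallest — segment AB (d = 253 mm).
τ_max = 16·104000/(π·(0.253)³) = 3.271×10^7 Pa.

4.74 ksi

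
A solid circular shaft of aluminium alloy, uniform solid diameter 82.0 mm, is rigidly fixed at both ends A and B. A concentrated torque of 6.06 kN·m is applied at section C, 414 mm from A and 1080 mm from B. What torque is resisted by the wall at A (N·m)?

With uniform GJ and both ends fixed, compatibility θ_AC = θ_CB gives T_A·a = T_B·b, together with T_A + T_B = T₀.
T_A = T₀·b/(a+b) = 6060·1080/1494 = 4381 N·m; T_B = 1679 N·m.

4380 N·m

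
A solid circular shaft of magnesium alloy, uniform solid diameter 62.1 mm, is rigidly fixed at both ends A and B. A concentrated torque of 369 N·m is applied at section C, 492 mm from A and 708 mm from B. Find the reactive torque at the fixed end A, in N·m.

218 N·m

With uniform GJ and both ends fixed, compatibility θ_AC = θ_CB gives T_A·a = T_B·b, together with T_A + T_B = T₀.
T_A = T₀·b/(a+b) = 369.0·708/1200 = 217.7 N·m; T_B = 151.3 N·m.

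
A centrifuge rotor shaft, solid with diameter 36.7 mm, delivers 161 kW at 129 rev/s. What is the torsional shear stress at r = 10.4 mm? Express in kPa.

11600 kPa

ω = 2π·129 = 810.5 rad/s, so T = P/ω = 161×10³ / 810.5 = 198.6 N·m.
J = πd⁴/32 = π(0.0367)⁴/32 = 1.781×10^-7 m⁴.
Shear stress varies linearly with radius: τ = T·r/J = 198.6 × 0.0104 / 1.781×10^-7 = 1.160×10^7 Pa.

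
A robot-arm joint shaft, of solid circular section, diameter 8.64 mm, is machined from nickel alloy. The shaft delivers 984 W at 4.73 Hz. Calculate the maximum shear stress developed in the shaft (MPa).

ω = 2π·4.73 = 29.72 rad/s, so T = P/ω = 984 / 29.72 = 33.11 N·m.
J = πd⁴/32 = π(0.00864)⁴/32 = 5.471×10^-10 m⁴.
τ_max = T·r/J = 33.11 × 0.00432 / 5.471×10^-10 = 2.614×10^8 Pa.

261 MPa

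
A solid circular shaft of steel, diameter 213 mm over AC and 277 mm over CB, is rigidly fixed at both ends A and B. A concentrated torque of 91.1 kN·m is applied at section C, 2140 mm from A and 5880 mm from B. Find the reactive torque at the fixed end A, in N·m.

44600 N·m

Compatibility: T_A·a/J_AC = T_B·b/J_CB with T_A + T_B = T₀.
J_AC = 2.02×10^-4 m⁴, J_CB = 5.78×10^-4 m⁴, so T_A = T₀·(J_AC/a)/((J_AC/a)+(J_CB/b)) = 44640 N·m, T_B = 46460 N·m.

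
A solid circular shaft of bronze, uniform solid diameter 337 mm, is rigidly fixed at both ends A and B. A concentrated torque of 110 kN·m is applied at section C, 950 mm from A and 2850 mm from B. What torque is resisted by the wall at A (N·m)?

With uniform GJ and both ends fixed, compatibility θ_AC = θ_CB gives T_A·a = T_B·b, together with T_A + T_B = T₀.
T_A = T₀·b/(a+b) = 110000·2850/3800 = 82500 N·m; T_B = 27500 N·m.

82500 N·m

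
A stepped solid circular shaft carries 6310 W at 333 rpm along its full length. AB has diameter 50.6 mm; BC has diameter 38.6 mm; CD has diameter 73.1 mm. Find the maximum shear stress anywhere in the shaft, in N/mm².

16.0 N/mm²

ω = 2π·333/60 = 34.87 rad/s, so T = P/ω = 6310 / 34.87 = 180.9 N·m.
Under the same torque, τ_max = 16T/(πd³) is largest where d is smallest — segment BC (d = 38.6 mm).
τ_max = 16·180.9/(π·(0.0386)³) = 1.602×10^7 Pa.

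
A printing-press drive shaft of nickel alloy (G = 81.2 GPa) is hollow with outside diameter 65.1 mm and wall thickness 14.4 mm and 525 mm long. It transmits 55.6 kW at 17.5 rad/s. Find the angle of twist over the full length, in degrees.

ω = 17.5 rad/s, so T = P/ω = 55.6×10³ / 17.50 = 3177 N·m.
J = π(d_o⁴ − d_i⁴)/32 = π(0.0651⁴ − 0.0363⁴)/32 = 1.593×10^-6 m⁴.
θ = T·L/(G·J) = 3177 × 0.525 / (81.2×10⁹ × 1.593×10^-6) = 0.01290 rad.

0.739°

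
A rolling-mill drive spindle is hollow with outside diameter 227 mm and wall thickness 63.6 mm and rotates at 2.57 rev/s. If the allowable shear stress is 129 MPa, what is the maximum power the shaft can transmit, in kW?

4610 kW

J = π(d_o⁴ − d_i⁴)/32 = π(0.227⁴ − 0.0998⁴)/32 = 2.509×10^-4 m⁴.
T_max = τ_allow·J/r = 1.29×10^8 × 2.509×10^-4 / 0.114 = 285200 N·m.
ω = 2π·2.57 = 16.15 rad/s, so P_max = T_max·ω = 4.605×10^6 W.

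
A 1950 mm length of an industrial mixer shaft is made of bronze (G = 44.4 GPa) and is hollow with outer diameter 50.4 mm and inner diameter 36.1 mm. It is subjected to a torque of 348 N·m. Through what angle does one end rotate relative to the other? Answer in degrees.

1.88°

J = π(d_o⁴ − d_i⁴)/32 = π(0.0504⁴ − 0.0361⁴)/32 = 4.667×10^-7 m⁴.
θ = T·L/(G·J) = 348.0 × 1.95 / (44.4×10⁹ × 4.667×10^-7) = 0.03275 rad.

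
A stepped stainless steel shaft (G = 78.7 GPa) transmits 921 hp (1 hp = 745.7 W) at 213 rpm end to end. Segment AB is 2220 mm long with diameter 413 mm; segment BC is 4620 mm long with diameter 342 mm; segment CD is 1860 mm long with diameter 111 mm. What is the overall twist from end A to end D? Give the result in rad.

ω = 2π·213/60 = 22.31 rad/s, so T = P/ω = 921×745.7 / 22.31 = 30790 N·m.
J_AB = π(0.413)⁴/32 = 2.86×10^-3 m⁴; J_BC = π(0.342)⁴/32 = 1.34×10^-3 m⁴; J_CD = π(0.111)⁴/32 = 1.49×10^-5 m⁴.
θ = (T/G)·Σ L_i/J_i = (30790/78.7×10⁹)·(2.22/2.86×10^-3 + 4.62/1.34×10^-3 + 1.86/1.49×10^-5) = 0.05048 rad.

0.0505 rad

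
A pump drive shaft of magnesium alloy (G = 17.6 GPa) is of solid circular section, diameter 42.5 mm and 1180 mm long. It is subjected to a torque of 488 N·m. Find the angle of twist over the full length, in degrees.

J = πd⁴/32 = π(0.0425)⁴/32 = 3.203×10^-7 m⁴.
θ = T·L/(G·J) = 488.0 × 1.18 / (17.6×10⁹ × 3.203×10^-7) = 0.1021 rad.

5.85°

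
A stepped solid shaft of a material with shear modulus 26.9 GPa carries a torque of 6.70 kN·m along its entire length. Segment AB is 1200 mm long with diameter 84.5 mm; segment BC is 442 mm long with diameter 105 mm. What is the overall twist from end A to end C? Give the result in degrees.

J_AB = π(0.0845)⁴/32 = 5.01×10^-6 m⁴; J_BC = π(0.105)⁴/32 = 1.19×10^-5 m⁴.
θ = (T/G)·Σ L_i/J_i = (6700/26.9×10⁹)·(1.20/5.01×10^-6 + 0.442/1.19×10^-5) = 0.06894 rad.

3.95°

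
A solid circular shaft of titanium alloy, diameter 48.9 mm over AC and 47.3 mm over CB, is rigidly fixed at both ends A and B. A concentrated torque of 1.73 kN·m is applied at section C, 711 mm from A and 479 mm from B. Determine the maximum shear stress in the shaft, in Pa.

Compatibility: T_A·a/J_AC = T_B·b/J_CB with T_A + T_B = T₀.
J_AC = 5.61×10^-7 m⁴, J_CB = 4.91×10^-7 m⁴, so T_A = T₀·(J_AC/a)/((J_AC/a)+(J_CB/b)) = 752.4 N·m, T_B = 977.6 N·m.
τ in each portion: τ_AC = 3.28×10^7 Pa, τ_CB = 4.71×10^7 Pa; maximum is in CB.
τ_max = T_CB·r/J = 977.6·0.0236/4.91×10^-7 = 4.705×10^7 Pa.

4.71e7 Pa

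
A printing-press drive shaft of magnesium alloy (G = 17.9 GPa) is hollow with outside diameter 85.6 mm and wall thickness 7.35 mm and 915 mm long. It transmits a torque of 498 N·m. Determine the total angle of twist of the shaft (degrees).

0.523°

J = π(d_o⁴ − d_i⁴)/32 = π(0.0856⁴ − 0.0709⁴)/32 = 2.790×10^-6 m⁴.
θ = T·L/(G·J) = 498.0 × 0.915 / (17.9×10⁹ × 2.790×10^-6) = 9.123×10^-3 rad.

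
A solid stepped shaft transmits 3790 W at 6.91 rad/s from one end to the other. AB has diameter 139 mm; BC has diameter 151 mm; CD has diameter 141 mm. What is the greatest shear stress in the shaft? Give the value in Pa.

1.04e6 Pa

ω = 6.91 rad/s, so T = P/ω = 3790 / 6.910 = 548.5 N·m.
Under the same torque, τ_max = 16T/(πd³) is largest where d is smallest — segment AB (d = 139 mm).
τ_max = 16·548.5/(π·(0.139)³) = 1.040×10^6 Pa.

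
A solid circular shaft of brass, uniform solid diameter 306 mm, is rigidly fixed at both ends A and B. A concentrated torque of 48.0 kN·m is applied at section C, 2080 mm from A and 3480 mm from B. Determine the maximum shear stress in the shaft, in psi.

With uniform GJ and both ends fixed, compatibility θ_AC = θ_CB gives T_A·a = T_B·b, together with T_A + T_B = T₀.
T_A = T₀·b/(a+b) = 48000·3480/5560 = 30040 N·m; T_B = 17960 N·m.
τ in each portion: τ_AC = 5.34×10^6 Pa, τ_CB = 3.19×10^6 Pa; maximum is in AC.
τ_max = T_AC·r/J = 30040·0.153/8.61×10^-4 = 5.340×10^6 Pa.

775 psi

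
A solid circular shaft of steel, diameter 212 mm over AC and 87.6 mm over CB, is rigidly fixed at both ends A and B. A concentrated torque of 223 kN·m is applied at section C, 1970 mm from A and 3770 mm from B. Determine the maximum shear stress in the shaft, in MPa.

117 MPa

Compatibility: T_A·a/J_AC = T_B·b/J_CB with T_A + T_B = T₀.
J_AC = 1.98×10^-4 m⁴, J_CB = 5.78×10^-6 m⁴, so T_A = T₀·(J_AC/a)/((J_AC/a)+(J_CB/b)) = 219700 N·m, T_B = 3346 N·m.
τ in each portion: τ_AC = 1.17×10^8 Pa, τ_CB = 2.54×10^7 Pa; maximum is in AC.
τ_max = T_AC·r/J = 219700·0.106/1.98×10^-4 = 1.174×10^8 Pa.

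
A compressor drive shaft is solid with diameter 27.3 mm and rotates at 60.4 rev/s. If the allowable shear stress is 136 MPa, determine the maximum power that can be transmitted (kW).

J = πd⁴/32 = π(0.0273)⁴/32 = 5.453×10^-8 m⁴.
T_max = τ_allow·J/r = 1.36×10^8 × 5.453×10^-8 / 0.0137 = 543.3 N·m.
ω = 2π·60.4 = 379.5 rad/s, so P_max = T_max·ω = 2.062×10^5 W.

206 kW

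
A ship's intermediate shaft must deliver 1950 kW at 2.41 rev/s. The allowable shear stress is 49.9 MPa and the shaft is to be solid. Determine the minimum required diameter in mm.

ω = 2π·2.41 = 15.14 rad/s, so T = P/ω = 1950×10³ / 15.14 = 128800 N·m.
For a solid shaft τ_max = 16T/(πd³), so d = (16T/(π τ_allow))^(1/3) = (16·128800/(π·4.99×10^7))^(1/3) = 0.2360 m.

236 mm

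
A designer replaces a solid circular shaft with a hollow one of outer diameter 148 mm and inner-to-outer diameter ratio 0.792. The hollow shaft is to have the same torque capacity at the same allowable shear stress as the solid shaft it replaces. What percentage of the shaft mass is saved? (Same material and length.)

48.0 %

Equal τ_max and T ⇒ the solid shaft needs d_s³ = d_o³(1−k⁴), so d_s = 148·(1−0.792⁴)^(1/3) = 125.3 mm.
Area ratio A_h/A_s = d_o²(1−k²)/d_s² = (1−k²)/(1−k⁴)^(2/3) = 0.5202.
Mass saving = 1 − 0.5202 = 48.0 %.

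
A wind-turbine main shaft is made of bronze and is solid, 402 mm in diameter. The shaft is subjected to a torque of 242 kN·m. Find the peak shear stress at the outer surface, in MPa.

19.0 MPa

J = πd⁴/32 = π(0.402)⁴/32 = 2.564×10^-3 m⁴.
τ_max = T·r/J = 242000 × 0.201 / 2.564×10^-3 = 1.897×10^7 Pa.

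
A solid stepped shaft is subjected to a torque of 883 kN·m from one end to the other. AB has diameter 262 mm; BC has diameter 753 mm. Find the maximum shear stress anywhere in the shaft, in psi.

36300 psi

Under the same torque, τ_max = 16T/(πd³) is largest where d is smallest — segment AB (d = 262 mm).
τ_max = 16·883000/(π·(0.262)³) = 2.501×10^8 Pa.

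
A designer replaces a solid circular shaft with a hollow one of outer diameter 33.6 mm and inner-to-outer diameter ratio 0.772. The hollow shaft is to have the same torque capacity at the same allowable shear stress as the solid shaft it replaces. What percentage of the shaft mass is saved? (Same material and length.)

Equal τ_max and T ⇒ the solid shaft needs d_s³ = d_o³(1−k⁴), so d_s = 33.6·(1−0.772⁴)^(1/3) = 29.03 mm.
Area ratio A_h/A_s = d_o²(1−k²)/d_s² = (1−k²)/(1−k⁴)^(2/3) = 0.5413.
Mass saving = 1 − 0.5413 = 45.9 %.

45.9 %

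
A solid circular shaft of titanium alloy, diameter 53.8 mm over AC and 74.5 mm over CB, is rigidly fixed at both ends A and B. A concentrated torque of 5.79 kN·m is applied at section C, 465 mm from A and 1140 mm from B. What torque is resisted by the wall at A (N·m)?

Compatibility: T_A·a/J_AC = T_B·b/J_CB with T_A + T_B = T₀.
J_AC = 8.22×10^-7 m⁴, J_CB = 3.02×10^-6 m⁴, so T_A = T₀·(J_AC/a)/((J_AC/a)+(J_CB/b)) = 2316 N·m, T_B = 3474 N·m.

2320 N·m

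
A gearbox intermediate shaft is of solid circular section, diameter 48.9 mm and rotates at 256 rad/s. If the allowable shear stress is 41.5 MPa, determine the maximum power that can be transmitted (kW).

J = πd⁴/32 = π(0.0489)⁴/32 = 5.614×10^-7 m⁴.
T_max = τ_allow·J/r = 4.15×10^7 × 5.614×10^-7 / 0.0244 = 952.8 N·m.
ω = 256 rad/s, so P_max = T_max·ω = 2.439×10^5 W.

244 kW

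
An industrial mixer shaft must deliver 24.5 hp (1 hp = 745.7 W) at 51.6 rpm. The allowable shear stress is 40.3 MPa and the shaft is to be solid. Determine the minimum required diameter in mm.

ω = 2π·51.6/60 = 5.404 rad/s, so T = P/ω = 24.5×745.7 / 5.404 = 3381 N·m.
For a solid shaft τ_max = 16T/(πd³), so d = (16T/(π τ_allow))^(1/3) = (16·3381/(π·4.03×10^7))^(1/3) = 0.07532 m.

75.3 mm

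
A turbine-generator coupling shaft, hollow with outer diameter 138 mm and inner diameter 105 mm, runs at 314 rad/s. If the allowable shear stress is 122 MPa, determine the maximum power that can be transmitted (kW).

J = π(d_o⁴ − d_i⁴)/32 = π(0.138⁴ − 0.105⁴)/32 = 2.367×10^-5 m⁴.
T_max = τ_allow·J/r = 1.22×10^8 × 2.367×10^-5 / 0.0690 = 41860 N·m.
ω = 314 rad/s, so P_max = T_max·ω = 1.314×10^7 W.

13100 kW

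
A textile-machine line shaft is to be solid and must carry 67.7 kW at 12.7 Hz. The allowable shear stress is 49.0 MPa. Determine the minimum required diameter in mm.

ω = 2π·12.7 = 79.80 rad/s, so T = P/ω = 67.7×10³ / 79.80 = 848.4 N·m.
For a solid shaft τ_max = 16T/(πd³), so d = (16T/(π τ_allow))^(1/3) = (16·848.4/(π·4.90×10^7))^(1/3) = 0.04451 m.

44.5 mm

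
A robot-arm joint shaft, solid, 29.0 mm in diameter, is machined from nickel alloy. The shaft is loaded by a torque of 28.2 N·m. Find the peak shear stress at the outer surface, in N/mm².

5.89 N/mm²

J = πd⁴/32 = π(0.0290)⁴/32 = 6.944×10^-8 m⁴.
τ_max = T·r/J = 28.20 × 0.0145 / 6.944×10^-8 = 5.889×10^6 Pa.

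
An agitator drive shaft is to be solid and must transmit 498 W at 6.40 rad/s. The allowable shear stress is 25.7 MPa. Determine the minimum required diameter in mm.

ω = 6.40 rad/s, so T = P/ω = 498 / 6.400 = 77.81 N·m.
For a solid shaft τ_max = 16T/(πd³), so d = (16T/(π τ_allow))^(1/3) = (16·77.81/(π·2.57×10^7))^(1/3) = 0.02489 m.

24.9 mm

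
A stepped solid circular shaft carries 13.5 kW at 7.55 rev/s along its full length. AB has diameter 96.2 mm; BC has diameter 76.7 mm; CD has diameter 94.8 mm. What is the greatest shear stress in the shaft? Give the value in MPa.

ω = 2π·7.55 = 47.44 rad/s, so T = P/ω = 13.5×10³ / 47.44 = 284.6 N·m.
Under the same torque, τ_max = 16T/(πd³) is largest where d is smallest — segment BC (d = 76.7 mm).
τ_max = 16·284.6/(π·(0.0767)³) = 3.212×10^6 Pa.

3.21 MPa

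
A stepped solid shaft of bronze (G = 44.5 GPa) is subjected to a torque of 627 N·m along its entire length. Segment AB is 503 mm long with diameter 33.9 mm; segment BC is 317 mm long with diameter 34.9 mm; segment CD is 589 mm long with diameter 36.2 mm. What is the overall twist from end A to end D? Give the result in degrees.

J_AB = π(0.0339)⁴/32 = 1.30×10^-7 m⁴; J_BC = π(0.0349)⁴/32 = 1.46×10^-7 m⁴; J_CD = π(0.0362)⁴/32 = 1.69×10^-7 m⁴.
θ = (T/G)·Σ L_i/J_i = (627.0/44.5×10⁹)·(0.503/1.30×10^-7 + 0.317/1.46×10^-7 + 0.589/1.69×10^-7) = 0.1346 rad.

7.71°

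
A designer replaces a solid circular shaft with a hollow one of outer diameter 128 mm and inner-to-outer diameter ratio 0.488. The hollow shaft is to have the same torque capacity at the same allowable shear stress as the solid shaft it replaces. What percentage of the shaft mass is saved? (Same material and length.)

Equal τ_max and T ⇒ the solid shaft needs d_s³ = d_o³(1−k⁴), so d_s = 128·(1−0.488⁴)^(1/3) = 125.5 mm.
Area ratio A_h/A_s = d_o²(1−k²)/d_s² = (1−k²)/(1−k⁴)^(2/3) = 0.7921.
Mass saving = 1 − 0.7921 = 20.8 %.

20.8 %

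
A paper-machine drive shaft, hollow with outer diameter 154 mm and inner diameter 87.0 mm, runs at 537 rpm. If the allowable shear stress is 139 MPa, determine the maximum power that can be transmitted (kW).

5030 kW

J = π(d_o⁴ − d_i⁴)/32 = π(0.154⁴ − 0.0870⁴)/32 = 4.959×10^-5 m⁴.
T_max = τ_allow·J/r = 1.39×10^8 × 4.959×10^-5 / 0.0770 = 89530 N·m.
ω = 2π·537/60 = 56.23 rad/s, so P_max = T_max·ω = 5.034×10^6 W.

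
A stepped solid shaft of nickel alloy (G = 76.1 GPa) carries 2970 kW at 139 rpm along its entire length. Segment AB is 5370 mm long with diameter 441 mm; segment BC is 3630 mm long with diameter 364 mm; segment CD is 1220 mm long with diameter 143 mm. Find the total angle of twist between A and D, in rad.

ω = 2π·139/60 = 14.56 rad/s, so T = P/ω = 2970×10³ / 14.56 = 204000 N·m.
J_AB = π(0.441)⁴/32 = 3.71×10^-3 m⁴; J_BC = π(0.364)⁴/32 = 1.72×10^-3 m⁴; J_CD = π(0.143)⁴/32 = 4.11×10^-5 m⁴.
θ = (T/G)·Σ L_i/J_i = (204000/76.1×10⁹)·(5.37/3.71×10^-3 + 3.63/1.72×10^-3 + 1.22/4.11×10^-5) = 0.08920 rad.

0.0892 rad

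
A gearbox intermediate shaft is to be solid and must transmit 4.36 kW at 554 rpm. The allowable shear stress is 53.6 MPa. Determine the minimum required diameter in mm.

ω = 2π·554/60 = 58.01 rad/s, so T = P/ω = 4.36×10³ / 58.01 = 75.15 N·m.
For a solid shaft τ_max = 16T/(πd³), so d = (16T/(π τ_allow))^(1/3) = (16·75.15/(π·5.36×10^7))^(1/3) = 0.01926 m.

19.3 mm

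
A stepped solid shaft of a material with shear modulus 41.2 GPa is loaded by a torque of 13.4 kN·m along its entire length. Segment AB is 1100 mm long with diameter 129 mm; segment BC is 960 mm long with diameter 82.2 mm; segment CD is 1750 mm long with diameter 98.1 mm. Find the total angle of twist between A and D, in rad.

J_AB = π(0.129)⁴/32 = 2.72×10^-5 m⁴; J_BC = π(0.0822)⁴/32 = 4.48×10^-6 m⁴; J_CD = π(0.0981)⁴/32 = 9.09×10^-6 m⁴.
θ = (T/G)·Σ L_i/J_i = (13400/41.2×10⁹)·(1.10/2.72×10^-5 + 0.960/4.48×10^-6 + 1.75/9.09×10^-6) = 0.1454 rad.

0.145 rad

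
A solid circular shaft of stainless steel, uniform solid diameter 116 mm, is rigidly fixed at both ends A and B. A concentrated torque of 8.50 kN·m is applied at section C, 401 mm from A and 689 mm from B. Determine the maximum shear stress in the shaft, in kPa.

With uniform GJ and both ends fixed, compatibility θ_AC = θ_CB gives T_A·a = T_B·b, together with T_A + T_B = T₀.
T_A = T₀·b/(a+b) = 8500·689/1090 = 5373 N·m; T_B = 3127 N·m.
τ in each portion: τ_AC = 1.75×10^7 Pa, τ_CB = 1.02×10^7 Pa; maximum is in AC.
τ_max = T_AC·r/J = 5373·0.0580/1.78×10^-5 = 1.753×10^7 Pa.

17500 kPa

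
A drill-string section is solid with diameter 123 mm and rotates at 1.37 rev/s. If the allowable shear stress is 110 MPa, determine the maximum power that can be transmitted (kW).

J = πd⁴/32 = π(0.123)⁴/32 = 2.247×10^-5 m⁴.
T_max = τ_allow·J/r = 1.10×10^8 × 2.247×10^-5 / 0.0615 = 40190 N·m.
ω = 2π·1.37 = 8.608 rad/s, so P_max = T_max·ω = 3.460×10^5 W.

346 kW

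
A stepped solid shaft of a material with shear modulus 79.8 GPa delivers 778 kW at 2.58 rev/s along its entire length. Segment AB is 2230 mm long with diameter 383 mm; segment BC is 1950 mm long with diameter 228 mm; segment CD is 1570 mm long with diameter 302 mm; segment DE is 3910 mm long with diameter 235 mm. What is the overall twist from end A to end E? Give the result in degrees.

0.806°

ω = 2π·2.58 = 16.21 rad/s, so T = P/ω = 778×10³ / 16.21 = 47990 N·m.
J_AB = π(0.383)⁴/32 = 2.11×10^-3 m⁴; J_BC = π(0.228)⁴/32 = 2.65×10^-4 m⁴; J_CD = π(0.302)⁴/32 = 8.17×10^-4 m⁴; J_DE = π(0.235)⁴/32 = 2.99×10^-4 m⁴.
θ = (T/G)·Σ L_i/J_i = (47990/79.8×10⁹)·(2.23/2.11×10^-3 + 1.95/2.65×10^-4 + 1.57/8.17×10^-4 + 3.91/2.99×10^-4) = 0.01407 rad.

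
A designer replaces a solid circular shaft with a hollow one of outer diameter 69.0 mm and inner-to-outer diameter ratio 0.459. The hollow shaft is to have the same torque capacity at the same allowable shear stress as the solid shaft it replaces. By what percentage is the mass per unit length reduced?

18.6 %

Equal τ_max and T ⇒ the solid shaft needs d_s³ = d_o³(1−k⁴), so d_s = 69.0·(1−0.459⁴)^(1/3) = 67.96 mm.
Area ratio A_h/A_s = d_o²(1−k²)/d_s² = (1−k²)/(1−k⁴)^(2/3) = 0.8136.
Mass saving = 1 − 0.8136 = 18.6 %.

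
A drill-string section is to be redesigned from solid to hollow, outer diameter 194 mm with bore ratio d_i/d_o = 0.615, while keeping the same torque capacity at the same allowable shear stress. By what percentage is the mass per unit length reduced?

31.1 %

Equal τ_max and T ⇒ the solid shaft needs d_s³ = d_o³(1−k⁴), so d_s = 194·(1−0.615⁴)^(1/3) = 184.3 mm.
Area ratio A_h/A_s = d_o²(1−k²)/d_s² = (1−k²)/(1−k⁴)^(2/3) = 0.6892.
Mass saving = 1 − 0.6892 = 31.1 %.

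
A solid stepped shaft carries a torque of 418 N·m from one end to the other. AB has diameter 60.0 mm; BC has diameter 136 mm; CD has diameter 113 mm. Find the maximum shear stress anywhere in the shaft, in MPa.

9.86 MPa

Under the same torque, τ_max = 16T/(πd³) is largest where d is smallest — segment AB (d = 60.0 mm).
τ_max = 16·418.0/(π·(0.0600)³) = 9.856×10^6 Pa.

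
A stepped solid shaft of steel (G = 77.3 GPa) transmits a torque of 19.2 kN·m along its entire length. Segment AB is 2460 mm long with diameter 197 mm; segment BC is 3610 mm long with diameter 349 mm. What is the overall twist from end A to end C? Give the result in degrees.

J_AB = π(0.197)⁴/32 = 1.48×10^-4 m⁴; J_BC = π(0.349)⁴/32 = 1.46×10^-3 m⁴.
θ = (T/G)·Σ L_i/J_i = (19200/77.3×10⁹)·(2.46/1.48×10^-4 + 3.61/1.46×10^-3) = 4.748×10^-3 rad.

0.272°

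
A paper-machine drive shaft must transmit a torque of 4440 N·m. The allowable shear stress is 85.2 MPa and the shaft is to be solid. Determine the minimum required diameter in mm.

64.3 mm

For a solid shaft τ_max = 16T/(πd³), so d = (16T/(π τ_allow))^(1/3) = (16·4440/(π·8.52×10^7))^(1/3) = 0.06426 m.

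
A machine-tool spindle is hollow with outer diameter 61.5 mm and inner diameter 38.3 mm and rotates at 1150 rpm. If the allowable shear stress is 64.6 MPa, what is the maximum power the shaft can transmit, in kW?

302 kW

J = π(d_o⁴ − d_i⁴)/32 = π(0.0615⁴ − 0.0383⁴)/32 = 1.193×10^-6 m⁴.
T_max = τ_allow·J/r = 6.46×10^7 × 1.193×10^-6 / 0.0307 = 2507 N·m.
ω = 2π·1150/60 = 120.4 rad/s, so P_max = T_max·ω = 3.019×10^5 W.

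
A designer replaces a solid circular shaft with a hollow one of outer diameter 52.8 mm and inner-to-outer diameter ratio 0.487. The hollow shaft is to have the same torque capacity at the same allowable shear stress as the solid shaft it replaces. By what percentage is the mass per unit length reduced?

20.7 %

Equal τ_max and T ⇒ the solid shaft needs d_s³ = d_o³(1−k⁴), so d_s = 52.8·(1−0.487⁴)^(1/3) = 51.79 mm.
Area ratio A_h/A_s = d_o²(1−k²)/d_s² = (1−k²)/(1−k⁴)^(2/3) = 0.7928.
Mass saving = 1 − 0.7928 = 20.7 %.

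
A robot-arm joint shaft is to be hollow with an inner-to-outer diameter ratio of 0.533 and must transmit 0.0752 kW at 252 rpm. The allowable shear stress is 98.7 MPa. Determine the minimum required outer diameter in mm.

5.43 mm

ω = 2π·252/60 = 26.39 rad/s, so T = P/ω = 0.0752×10³ / 26.39 = 2.850 N·m.
For a hollow shaft with d_i/d_o = 0.533: τ_max = 16T/(π d_o³ (1−k⁴)), so d_o = [16T/(π τ_allow (1−k⁴))]^(1/3) = [16·2.850/(π·9.87×10^7·0.9193)]^(1/3) = 0.005428 m.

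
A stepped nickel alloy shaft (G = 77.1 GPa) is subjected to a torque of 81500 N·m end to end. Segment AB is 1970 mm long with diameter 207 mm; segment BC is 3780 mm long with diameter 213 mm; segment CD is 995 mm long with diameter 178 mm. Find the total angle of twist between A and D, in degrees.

J_AB = π(0.207)⁴/32 = 1.80×10^-4 m⁴; J_BC = π(0.213)⁴/32 = 2.02×10^-4 m⁴; J_CD = π(0.178)⁴/32 = 9.86×10^-5 m⁴.
θ = (T/G)·Σ L_i/J_i = (81500/77.1×10⁹)·(1.97/1.80×10^-4 + 3.78/2.02×10^-4 + 0.995/9.86×10^-5) = 0.04200 rad.

2.41°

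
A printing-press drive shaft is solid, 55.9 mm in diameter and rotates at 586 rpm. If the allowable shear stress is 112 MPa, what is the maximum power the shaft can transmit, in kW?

J = πd⁴/32 = π(0.0559)⁴/32 = 9.586×10^-7 m⁴.
T_max = τ_allow·J/r = 1.12×10^8 × 9.586×10^-7 / 0.0279 = 3841 N·m.
ω = 2π·586/60 = 61.37 rad/s, so P_max = T_max·ω = 2.357×10^5 W.

236 kW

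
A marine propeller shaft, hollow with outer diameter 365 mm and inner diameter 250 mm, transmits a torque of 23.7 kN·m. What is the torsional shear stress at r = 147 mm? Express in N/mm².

J = π(d_o⁴ − d_i⁴)/32 = π(0.365⁴ − 0.250⁴)/32 = 1.359×10^-3 m⁴.
Shear stress varies linearly with radius: τ = T·r/J = 23700 × 0.147 / 1.359×10^-3 = 2.564×10^6 Pa.

2.56 N/mm²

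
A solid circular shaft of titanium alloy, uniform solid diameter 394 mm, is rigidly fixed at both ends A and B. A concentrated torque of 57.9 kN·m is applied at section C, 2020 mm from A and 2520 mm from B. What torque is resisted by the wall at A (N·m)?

With uniform GJ and both ends fixed, compatibility θ_AC = θ_CB gives T_A·a = T_B·b, together with T_A + T_B = T₀.
T_A = T₀·b/(a+b) = 57900·2520/4540 = 32140 N·m; T_B = 25760 N·m.

32100 N·m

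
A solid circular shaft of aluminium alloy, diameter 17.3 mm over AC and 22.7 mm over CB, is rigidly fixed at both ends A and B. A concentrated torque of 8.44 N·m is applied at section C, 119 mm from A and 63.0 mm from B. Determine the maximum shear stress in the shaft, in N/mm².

Compatibility: T_A·a/J_AC = T_B·b/J_CB with T_A + T_B = T₀.
J_AC = 8.79×10^-9 m⁴, J_CB = 2.61×10^-8 m⁴, so T_A = T₀·(J_AC/a)/((J_AC/a)+(J_CB/b)) = 1.279 N·m, T_B = 7.161 N·m.
τ in each portion: τ_AC = 1.26×10^6 Pa, τ_CB = 3.12×10^6 Pa; maximum is in CB.
τ_max = T_CB·r/J = 7.161·0.0113/2.61×10^-8 = 3.118×10^6 Pa.

3.12 N/mm²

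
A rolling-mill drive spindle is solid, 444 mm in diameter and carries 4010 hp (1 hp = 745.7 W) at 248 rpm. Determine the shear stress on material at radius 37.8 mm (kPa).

1140 kPa

ω = 2π·248/60 = 25.97 rad/s, so T = P/ω = 4010×745.7 / 25.97 = 115100 N·m.
J = πd⁴/32 = π(0.444)⁴/32 = 3.815×10^-3 m⁴.
Shear stress varies linearly with radius: τ = T·r/J = 115100 × 0.0378 / 3.815×10^-3 = 1.141×10^6 Pa.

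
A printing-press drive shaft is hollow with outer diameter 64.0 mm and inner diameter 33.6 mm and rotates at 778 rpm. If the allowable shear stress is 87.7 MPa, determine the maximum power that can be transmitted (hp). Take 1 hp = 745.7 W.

456 hp

J = π(d_o⁴ − d_i⁴)/32 = π(0.0640⁴ − 0.0336⁴)/32 = 1.522×10^-6 m⁴.
T_max = τ_allow·J/r = 8.77×10^7 × 1.522×10^-6 / 0.0320 = 4171 N·m.
ω = 2π·778/60 = 81.47 rad/s, so P_max = T_max·ω = 3.398×10^5 W.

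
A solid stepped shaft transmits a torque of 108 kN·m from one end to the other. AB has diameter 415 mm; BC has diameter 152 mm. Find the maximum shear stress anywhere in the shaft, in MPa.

157 MPa

Under the same torque, τ_max = 16T/(πd³) is largest where d is smallest — segment BC (d = 152 mm).
τ_max = 16·108000/(π·(0.152)³) = 1.566×10^8 Pa.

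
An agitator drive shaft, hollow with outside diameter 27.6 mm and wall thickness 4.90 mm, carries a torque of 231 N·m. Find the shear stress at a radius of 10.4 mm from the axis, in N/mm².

J = π(d_o⁴ − d_i⁴)/32 = π(0.0276⁴ − 0.0178⁴)/32 = 4.711×10^-8 m⁴.
Shear stress varies linearly with radius: τ = T·r/J = 231.0 × 0.0104 / 4.711×10^-8 = 5.099×10^7 Pa.

51.0 N/mm²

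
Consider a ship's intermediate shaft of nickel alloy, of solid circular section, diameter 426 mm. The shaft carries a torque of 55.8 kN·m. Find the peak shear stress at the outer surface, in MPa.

3.68 MPa

J = πd⁴/32 = π(0.426)⁴/32 = 3.233×10^-3 m⁴.
τ_max = T·r/J = 55800 × 0.213 / 3.233×10^-3 = 3.676×10^6 Pa.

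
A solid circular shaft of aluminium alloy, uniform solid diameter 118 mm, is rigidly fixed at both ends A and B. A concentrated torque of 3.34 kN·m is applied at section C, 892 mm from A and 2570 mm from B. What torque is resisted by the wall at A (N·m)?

With uniform GJ and both ends fixed, compatibility θ_AC = θ_CB gives T_A·a = T_B·b, together with T_A + T_B = T₀.
T_A = T₀·b/(a+b) = 3340·2570/3462 = 2479 N·m; T_B = 860.6 N·m.

2480 N·m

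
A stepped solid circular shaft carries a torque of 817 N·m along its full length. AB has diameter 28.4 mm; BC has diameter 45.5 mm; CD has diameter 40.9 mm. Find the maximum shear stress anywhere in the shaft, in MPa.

182 MPa

Under the same torque, τ_max = 16T/(πd³) is largest where d is smallest — segment AB (d = 28.4 mm).
τ_max = 16·817.0/(π·(0.0284)³) = 1.817×10^8 Pa.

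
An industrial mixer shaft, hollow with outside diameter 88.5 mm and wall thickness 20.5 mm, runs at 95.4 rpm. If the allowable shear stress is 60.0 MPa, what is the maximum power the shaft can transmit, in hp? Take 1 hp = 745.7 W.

J = π(d_o⁴ − d_i⁴)/32 = π(0.0885⁴ − 0.0475⁴)/32 = 5.523×10^-6 m⁴.
T_max = τ_allow·J/r = 6.00×10^7 × 5.523×10^-6 / 0.0442 = 7488 N·m.
ω = 2π·95.4/60 = 9.990 rad/s, so P_max = T_max·ω = 7.481×10^4 W.

100 hp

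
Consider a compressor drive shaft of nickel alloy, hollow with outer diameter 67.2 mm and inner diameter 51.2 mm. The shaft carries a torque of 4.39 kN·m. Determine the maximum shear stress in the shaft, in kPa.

111000 kPa

J = π(d_o⁴ − d_i⁴)/32 = π(0.0672⁴ − 0.0512⁴)/32 = 1.327×10^-6 m⁴.
τ_max = T·r/J = 4390 × 0.0336 / 1.327×10^-6 = 1.111×10^8 Pa.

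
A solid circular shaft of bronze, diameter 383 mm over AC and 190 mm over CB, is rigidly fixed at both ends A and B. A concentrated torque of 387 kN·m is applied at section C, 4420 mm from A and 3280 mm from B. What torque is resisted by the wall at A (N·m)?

Compatibility: T_A·a/J_AC = T_B·b/J_CB with T_A + T_B = T₀.
J_AC = 2.11×10^-3 m⁴, J_CB = 1.28×10^-4 m⁴, so T_A = T₀·(J_AC/a)/((J_AC/a)+(J_CB/b)) = 357800 N·m, T_B = 29200 N·m.

358000 N·m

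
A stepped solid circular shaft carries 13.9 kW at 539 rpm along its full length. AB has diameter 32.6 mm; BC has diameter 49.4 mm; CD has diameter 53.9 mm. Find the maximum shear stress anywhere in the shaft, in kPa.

ω = 2π·539/60 = 56.44 rad/s, so T = P/ω = 13.9×10³ / 56.44 = 246.3 N·m.
Under the same torque, τ_max = 16T/(πd³) is largest where d is smallest — segment AB (d = 32.6 mm).
τ_max = 16·246.3/(π·(0.0326)³) = 3.620×10^7 Pa.

36200 kPa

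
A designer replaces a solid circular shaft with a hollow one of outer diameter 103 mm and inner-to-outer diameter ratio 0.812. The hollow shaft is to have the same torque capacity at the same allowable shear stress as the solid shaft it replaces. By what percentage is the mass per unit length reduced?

Equal τ_max and T ⇒ the solid shaft needs d_s³ = d_o³(1−k⁴), so d_s = 103·(1−0.812⁴)^(1/3) = 85.16 mm.
Area ratio A_h/A_s = d_o²(1−k²)/d_s² = (1−k²)/(1−k⁴)^(2/3) = 0.4983.
Mass saving = 1 − 0.4983 = 50.2 %.

50.2 %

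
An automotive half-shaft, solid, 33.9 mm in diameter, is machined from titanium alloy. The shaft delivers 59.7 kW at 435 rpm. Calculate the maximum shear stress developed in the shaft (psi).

24800 psi

ω = 2π·435/60 = 45.55 rad/s, so T = P/ω = 59.7×10³ / 45.55 = 1311 N·m.
J = πd⁴/32 = π(0.0339)⁴/32 = 1.297×10^-7 m⁴.
τ_max = T·r/J = 1311 × 0.0169 / 1.297×10^-7 = 1.713×10^8 Pa.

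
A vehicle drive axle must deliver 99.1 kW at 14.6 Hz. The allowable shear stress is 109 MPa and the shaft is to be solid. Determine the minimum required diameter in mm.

ω = 2π·14.6 = 91.73 rad/s, so T = P/ω = 99.1×10³ / 91.73 = 1080 N·m.
For a solid shaft τ_max = 16T/(πd³), so d = (16T/(π τ_allow))^(1/3) = (16·1080/(π·1.09×10^8))^(1/3) = 0.03696 m.

37.0 mm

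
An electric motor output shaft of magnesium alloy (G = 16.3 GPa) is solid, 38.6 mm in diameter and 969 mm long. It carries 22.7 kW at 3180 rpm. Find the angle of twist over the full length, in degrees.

ω = 2π·3180/60 = 333.0 rad/s, so T = P/ω = 22.7×10³ / 333.0 = 68.17 N·m.
J = πd⁴/32 = π(0.0386)⁴/32 = 2.179×10^-7 m⁴.
θ = T·L/(G·J) = 68.17 × 0.969 / (16.3×10⁹ × 2.179×10^-7) = 0.01859 rad.

1.07°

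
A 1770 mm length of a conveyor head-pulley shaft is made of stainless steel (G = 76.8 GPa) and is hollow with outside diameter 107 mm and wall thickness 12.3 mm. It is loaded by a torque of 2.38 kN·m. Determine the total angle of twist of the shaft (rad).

0.00657 rad

J = π(d_o⁴ − d_i⁴)/32 = π(0.107⁴ − 0.0824⁴)/32 = 8.343×10^-6 m⁴.
θ = T·L/(G·J) = 2380 × 1.77 / (76.8×10⁹ × 8.343×10^-6) = 6.575×10^-3 rad.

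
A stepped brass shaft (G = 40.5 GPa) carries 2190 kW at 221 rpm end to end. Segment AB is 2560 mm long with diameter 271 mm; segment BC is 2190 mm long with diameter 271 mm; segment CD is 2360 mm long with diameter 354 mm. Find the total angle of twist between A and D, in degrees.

1.41°

ω = 2π·221/60 = 23.14 rad/s, so T = P/ω = 2190×10³ / 23.14 = 94630 N·m.
J_AB = π(0.271)⁴/32 = 5.30×10^-4 m⁴; J_BC = π(0.271)⁴/32 = 5.30×10^-4 m⁴; J_CD = π(0.354)⁴/32 = 1.54×10^-3 m⁴.
θ = (T/G)·Σ L_i/J_i = (94630/40.5×10⁹)·(2.56/5.30×10^-4 + 2.19/5.30×10^-4 + 2.36/1.54×10^-3) = 0.02454 rad.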